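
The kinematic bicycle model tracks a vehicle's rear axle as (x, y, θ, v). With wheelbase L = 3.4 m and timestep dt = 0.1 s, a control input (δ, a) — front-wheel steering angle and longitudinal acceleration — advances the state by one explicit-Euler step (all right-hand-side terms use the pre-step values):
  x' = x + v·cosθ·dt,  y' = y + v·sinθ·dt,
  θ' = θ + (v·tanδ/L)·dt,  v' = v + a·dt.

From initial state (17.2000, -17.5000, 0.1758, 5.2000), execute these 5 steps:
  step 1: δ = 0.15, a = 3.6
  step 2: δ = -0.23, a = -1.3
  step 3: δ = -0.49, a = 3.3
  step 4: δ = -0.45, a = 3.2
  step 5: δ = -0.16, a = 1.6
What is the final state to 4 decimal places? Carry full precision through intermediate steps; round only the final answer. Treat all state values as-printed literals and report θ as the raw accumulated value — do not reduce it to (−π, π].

after step 1 (δ=0.15, a=3.6): (17.711985, -17.409054, 0.198915, 5.560000)
after step 2 (δ=-0.23, a=-1.3): (18.257022, -17.299185, 0.160625, 5.430000)
after step 3 (δ=-0.49, a=3.3): (18.793032, -17.212340, 0.075440, 5.760000)
after step 4 (δ=-0.45, a=3.2): (19.367394, -17.168928, -0.006395, 6.080000)
after step 5 (δ=-0.16, a=1.6): (19.975381, -17.172816, -0.035253, 6.240000)

(19.9754, -17.1728, -0.0353, 6.2400)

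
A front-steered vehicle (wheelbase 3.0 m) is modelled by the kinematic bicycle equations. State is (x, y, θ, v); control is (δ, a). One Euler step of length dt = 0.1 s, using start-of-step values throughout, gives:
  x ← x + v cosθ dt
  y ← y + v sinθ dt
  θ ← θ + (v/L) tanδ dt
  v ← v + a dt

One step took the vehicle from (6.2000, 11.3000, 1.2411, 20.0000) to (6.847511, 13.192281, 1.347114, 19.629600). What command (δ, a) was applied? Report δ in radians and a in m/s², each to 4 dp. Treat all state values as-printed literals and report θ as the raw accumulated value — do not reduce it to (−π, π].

a = (v'−v)/dt = (-0.370400)/0.1 = -3.7040
Δθ = θ'−θ = 0.106014;  (v·dt/L) = 20.0000·0.1/3.0 = 0.666667
tan δ = Δθ·L/(v·dt) = 0.159021  →  δ = 0.1577

δ = 0.1577, a = -3.7040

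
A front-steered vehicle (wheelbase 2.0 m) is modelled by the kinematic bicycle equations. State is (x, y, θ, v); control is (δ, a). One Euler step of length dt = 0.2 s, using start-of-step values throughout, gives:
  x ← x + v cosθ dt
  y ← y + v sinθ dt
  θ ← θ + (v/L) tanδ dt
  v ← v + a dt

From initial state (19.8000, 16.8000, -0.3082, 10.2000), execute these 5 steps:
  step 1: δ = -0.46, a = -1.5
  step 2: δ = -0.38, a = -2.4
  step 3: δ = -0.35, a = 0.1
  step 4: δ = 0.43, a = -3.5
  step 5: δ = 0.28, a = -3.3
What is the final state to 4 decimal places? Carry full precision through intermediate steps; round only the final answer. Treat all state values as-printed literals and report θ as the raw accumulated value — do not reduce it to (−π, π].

after step 1 (δ=-0.46, a=-1.5): (21.743878, 16.181178, -0.813558, 9.900000)
after step 2 (δ=-0.38, a=-2.4): (23.103974, 14.742242, -1.208976, 9.420000)
after step 3 (δ=-0.35, a=0.1): (23.770866, 12.980223, -1.552833, 9.440000)
after step 4 (δ=0.43, a=-3.5): (23.804779, 11.092528, -1.119895, 8.740000)
after step 5 (δ=0.28, a=-3.3): (24.566517, 9.519232, -0.868572, 8.080000)

(24.5665, 9.5192, -0.8686, 8.0800)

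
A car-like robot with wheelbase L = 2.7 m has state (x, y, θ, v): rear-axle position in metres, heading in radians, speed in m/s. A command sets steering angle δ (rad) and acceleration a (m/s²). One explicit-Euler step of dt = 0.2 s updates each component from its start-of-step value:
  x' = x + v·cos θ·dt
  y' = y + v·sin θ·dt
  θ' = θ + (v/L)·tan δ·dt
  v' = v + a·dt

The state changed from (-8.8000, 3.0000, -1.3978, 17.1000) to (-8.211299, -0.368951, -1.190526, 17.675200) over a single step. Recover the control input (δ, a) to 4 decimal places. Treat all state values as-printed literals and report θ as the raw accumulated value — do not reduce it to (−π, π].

δ = 0.1622, a = 2.8760

a = (v'−v)/dt = (0.575200)/0.2 = 2.8760
Δθ = θ'−θ = 0.207274;  (v·dt/L) = 17.1000·0.2/2.7 = 1.266667
tan δ = Δθ·L/(v·dt) = 0.163637  →  δ = 0.1622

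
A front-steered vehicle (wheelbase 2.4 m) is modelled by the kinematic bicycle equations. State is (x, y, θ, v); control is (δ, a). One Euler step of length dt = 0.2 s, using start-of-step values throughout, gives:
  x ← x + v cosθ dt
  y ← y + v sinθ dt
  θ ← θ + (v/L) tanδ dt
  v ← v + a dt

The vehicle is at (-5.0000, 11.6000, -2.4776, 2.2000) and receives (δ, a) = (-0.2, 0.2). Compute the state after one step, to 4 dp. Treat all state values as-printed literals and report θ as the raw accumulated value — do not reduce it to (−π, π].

(-5.3465, 11.3288, -2.5148, 2.2400)

x' = -5.0000 + 2.2000·cos(-2.4776)·0.2 = -5.3465
y' = 11.6000 + 2.2000·sin(-2.4776)·0.2 = 11.3288
θ' = -2.4776 + (2.2000/2.4)·tan(-0.2)·0.2 = -2.5148
v' = 2.2000 + 0.2000·0.2 = 2.2400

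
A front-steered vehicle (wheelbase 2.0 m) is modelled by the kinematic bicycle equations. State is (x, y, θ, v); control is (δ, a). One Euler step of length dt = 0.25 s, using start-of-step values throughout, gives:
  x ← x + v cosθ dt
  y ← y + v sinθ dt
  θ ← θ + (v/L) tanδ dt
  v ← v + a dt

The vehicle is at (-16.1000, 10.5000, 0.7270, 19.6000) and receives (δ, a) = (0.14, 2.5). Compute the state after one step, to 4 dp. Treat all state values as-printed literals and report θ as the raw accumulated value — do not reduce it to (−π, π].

(-12.4389, 13.7567, 1.0723, 20.2250)

x' = -16.1000 + 19.6000·cos(0.7270)·0.25 = -12.4389
y' = 10.5000 + 19.6000·sin(0.7270)·0.25 = 13.7567
θ' = 0.7270 + (19.6000/2.0)·tan(0.14)·0.25 = 1.0723
v' = 19.6000 + 2.5000·0.25 = 20.2250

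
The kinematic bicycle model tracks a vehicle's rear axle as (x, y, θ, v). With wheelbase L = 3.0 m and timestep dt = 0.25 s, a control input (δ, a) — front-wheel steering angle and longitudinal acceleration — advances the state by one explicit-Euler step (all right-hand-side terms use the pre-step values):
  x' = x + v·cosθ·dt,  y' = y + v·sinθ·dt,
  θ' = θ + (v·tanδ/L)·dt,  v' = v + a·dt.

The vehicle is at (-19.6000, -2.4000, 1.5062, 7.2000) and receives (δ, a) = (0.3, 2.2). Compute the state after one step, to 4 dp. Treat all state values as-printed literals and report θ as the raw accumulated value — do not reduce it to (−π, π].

(-19.4838, -0.6038, 1.6918, 7.7500)

x' = -19.6000 + 7.2000·cos(1.5062)·0.25 = -19.4838
y' = -2.4000 + 7.2000·sin(1.5062)·0.25 = -0.6038
θ' = 1.5062 + (7.2000/3.0)·tan(0.3)·0.25 = 1.6918
v' = 7.2000 + 2.2000·0.25 = 7.7500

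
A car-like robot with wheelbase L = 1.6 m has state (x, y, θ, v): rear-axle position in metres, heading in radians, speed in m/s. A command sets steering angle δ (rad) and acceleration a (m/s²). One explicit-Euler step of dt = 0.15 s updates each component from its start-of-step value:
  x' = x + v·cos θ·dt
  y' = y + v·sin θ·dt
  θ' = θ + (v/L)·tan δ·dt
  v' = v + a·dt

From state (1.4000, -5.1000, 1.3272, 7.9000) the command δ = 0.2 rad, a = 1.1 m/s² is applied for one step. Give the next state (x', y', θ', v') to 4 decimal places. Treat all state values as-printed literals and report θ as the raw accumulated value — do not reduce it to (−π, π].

x' = 1.4000 + 7.9000·cos(1.3272)·0.15 = 1.6858
y' = -5.1000 + 7.9000·sin(1.3272)·0.15 = -3.9500
θ' = 1.3272 + (7.9000/1.6)·tan(0.2)·0.15 = 1.4773
v' = 7.9000 + 1.1000·0.15 = 8.0650

(1.6858, -3.9500, 1.4773, 8.0650)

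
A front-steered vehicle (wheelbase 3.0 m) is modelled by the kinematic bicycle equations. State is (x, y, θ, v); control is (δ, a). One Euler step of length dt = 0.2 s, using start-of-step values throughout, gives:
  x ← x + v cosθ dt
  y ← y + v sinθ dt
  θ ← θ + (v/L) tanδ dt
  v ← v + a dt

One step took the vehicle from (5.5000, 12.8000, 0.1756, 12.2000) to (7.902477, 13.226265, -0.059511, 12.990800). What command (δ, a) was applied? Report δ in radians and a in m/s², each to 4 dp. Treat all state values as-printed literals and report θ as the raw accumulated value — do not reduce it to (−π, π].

a = (v'−v)/dt = (0.790800)/0.2 = 3.9540
Δθ = θ'−θ = -0.235111;  (v·dt/L) = 12.2000·0.2/3.0 = 0.813333
tan δ = Δθ·L/(v·dt) = -0.289071  →  δ = -0.2814

δ = -0.2814, a = 3.9540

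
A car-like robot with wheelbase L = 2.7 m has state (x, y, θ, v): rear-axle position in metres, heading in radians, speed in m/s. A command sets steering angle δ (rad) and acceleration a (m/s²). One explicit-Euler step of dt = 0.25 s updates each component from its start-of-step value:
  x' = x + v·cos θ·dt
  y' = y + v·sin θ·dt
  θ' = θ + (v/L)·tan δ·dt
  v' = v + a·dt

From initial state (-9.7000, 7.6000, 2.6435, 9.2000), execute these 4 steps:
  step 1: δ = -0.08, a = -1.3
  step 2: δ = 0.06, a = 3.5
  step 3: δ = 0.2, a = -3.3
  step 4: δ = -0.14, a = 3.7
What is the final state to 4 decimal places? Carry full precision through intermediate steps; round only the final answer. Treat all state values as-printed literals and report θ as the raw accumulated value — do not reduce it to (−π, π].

(-17.8197, 11.8257, 2.6911, 9.8500)

after step 1 (δ=-0.08, a=-1.3): (-11.720539, 8.698827, 2.575206, 8.875000)
after step 2 (δ=0.06, a=3.5): (-13.592821, 9.889378, 2.624571, 9.750000)
after step 3 (δ=0.2, a=-3.3): (-15.711728, 11.094218, 2.807573, 8.925000)
after step 4 (δ=-0.14, a=3.7): (-17.819662, 11.825718, 2.691117, 9.850000)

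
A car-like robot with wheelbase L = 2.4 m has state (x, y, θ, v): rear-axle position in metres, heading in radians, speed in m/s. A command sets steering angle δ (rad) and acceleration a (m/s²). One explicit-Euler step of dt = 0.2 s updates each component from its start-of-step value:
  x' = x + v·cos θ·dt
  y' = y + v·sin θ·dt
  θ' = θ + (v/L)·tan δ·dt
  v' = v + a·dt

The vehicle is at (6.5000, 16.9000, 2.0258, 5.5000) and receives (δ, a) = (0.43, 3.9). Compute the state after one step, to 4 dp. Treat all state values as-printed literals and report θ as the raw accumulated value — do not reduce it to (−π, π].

x' = 6.5000 + 5.5000·cos(2.0258)·0.2 = 6.0166
y' = 16.9000 + 5.5000·sin(2.0258)·0.2 = 17.8881
θ' = 2.0258 + (5.5000/2.4)·tan(0.43)·0.2 = 2.2360
v' = 5.5000 + 3.9000·0.2 = 6.2800

(6.0166, 17.8881, 2.2360, 6.2800)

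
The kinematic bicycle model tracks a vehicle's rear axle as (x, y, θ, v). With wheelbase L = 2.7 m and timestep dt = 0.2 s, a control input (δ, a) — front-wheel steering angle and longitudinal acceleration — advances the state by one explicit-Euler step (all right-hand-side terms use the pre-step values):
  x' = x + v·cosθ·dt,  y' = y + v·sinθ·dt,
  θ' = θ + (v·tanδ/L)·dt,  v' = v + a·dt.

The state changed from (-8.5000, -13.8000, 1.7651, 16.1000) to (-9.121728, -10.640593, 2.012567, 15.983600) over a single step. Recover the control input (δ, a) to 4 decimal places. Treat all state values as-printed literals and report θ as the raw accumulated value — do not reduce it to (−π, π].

δ = 0.2046, a = -0.5820

a = (v'−v)/dt = (-0.116400)/0.2 = -0.5820
Δθ = θ'−θ = 0.247467;  (v·dt/L) = 16.1000·0.2/2.7 = 1.192593
tan δ = Δθ·L/(v·dt) = 0.207503  →  δ = 0.2046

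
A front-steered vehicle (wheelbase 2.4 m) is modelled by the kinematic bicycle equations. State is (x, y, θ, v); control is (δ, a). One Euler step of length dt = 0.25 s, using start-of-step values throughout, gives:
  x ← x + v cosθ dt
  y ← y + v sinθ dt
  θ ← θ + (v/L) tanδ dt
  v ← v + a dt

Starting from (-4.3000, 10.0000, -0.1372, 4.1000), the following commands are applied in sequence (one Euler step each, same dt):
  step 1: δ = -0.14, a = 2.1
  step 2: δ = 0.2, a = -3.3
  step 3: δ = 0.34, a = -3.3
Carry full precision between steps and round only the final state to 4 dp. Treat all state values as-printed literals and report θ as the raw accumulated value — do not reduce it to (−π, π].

(-1.2056, 9.5385, 0.0403, 2.9750)

after step 1 (δ=-0.14, a=2.1): (-3.284632, 9.859811, -0.197385, 4.625000)
after step 2 (δ=0.2, a=-3.3): (-2.150833, 9.633063, -0.099726, 3.800000)
after step 3 (δ=0.34, a=-3.3): (-1.205553, 9.538481, 0.040295, 2.975000)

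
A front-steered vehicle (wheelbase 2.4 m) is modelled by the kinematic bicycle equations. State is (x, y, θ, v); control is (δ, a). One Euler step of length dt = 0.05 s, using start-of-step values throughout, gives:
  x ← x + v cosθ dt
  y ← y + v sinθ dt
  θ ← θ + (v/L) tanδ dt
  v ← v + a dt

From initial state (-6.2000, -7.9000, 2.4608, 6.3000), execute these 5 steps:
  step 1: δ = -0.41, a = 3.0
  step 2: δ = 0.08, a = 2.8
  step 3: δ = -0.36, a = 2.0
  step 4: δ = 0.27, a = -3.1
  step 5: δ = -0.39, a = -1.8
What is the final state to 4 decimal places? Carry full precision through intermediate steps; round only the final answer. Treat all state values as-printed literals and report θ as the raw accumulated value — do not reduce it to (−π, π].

(-7.4089, -6.8105, 2.3455, 6.4450)

after step 1 (δ=-0.41, a=3.0): (-6.444778, -7.701736, 2.403755, 6.450000)
after step 2 (δ=0.08, a=2.8): (-6.683404, -7.484794, 2.414528, 6.590000)
after step 3 (δ=-0.36, a=2.0): (-6.929583, -7.265782, 2.362851, 6.690000)
after step 4 (δ=0.27, a=-3.1): (-7.167679, -7.030834, 2.401424, 6.535000)
after step 5 (δ=-0.39, a=-1.8): (-7.408937, -6.810470, 2.345460, 6.445000)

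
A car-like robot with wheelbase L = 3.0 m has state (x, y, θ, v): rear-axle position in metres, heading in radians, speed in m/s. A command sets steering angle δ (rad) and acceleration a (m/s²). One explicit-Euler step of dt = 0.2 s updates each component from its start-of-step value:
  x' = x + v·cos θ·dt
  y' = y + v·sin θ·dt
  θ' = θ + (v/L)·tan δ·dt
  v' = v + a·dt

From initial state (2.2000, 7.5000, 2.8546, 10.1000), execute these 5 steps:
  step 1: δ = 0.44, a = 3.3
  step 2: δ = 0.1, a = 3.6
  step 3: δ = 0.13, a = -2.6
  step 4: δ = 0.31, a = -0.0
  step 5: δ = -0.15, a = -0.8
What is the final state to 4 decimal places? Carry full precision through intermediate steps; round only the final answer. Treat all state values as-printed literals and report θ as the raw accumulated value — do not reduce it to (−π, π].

after step 1 (δ=0.44, a=3.3): (0.262619, 8.071800, 3.171592, 10.760000)
after step 2 (δ=0.1, a=3.6): (-1.888413, 8.007250, 3.243566, 11.480000)
after step 3 (δ=0.13, a=-2.6): (-4.172486, 7.773526, 3.343623, 10.960000)
after step 4 (δ=0.31, a=-0.0): (-6.319903, 7.333681, 3.577676, 10.960000)
after step 5 (δ=-0.15, a=-0.8): (-8.306760, 6.407797, 3.467246, 10.800000)

(-8.3068, 6.4078, 3.4672, 10.8000)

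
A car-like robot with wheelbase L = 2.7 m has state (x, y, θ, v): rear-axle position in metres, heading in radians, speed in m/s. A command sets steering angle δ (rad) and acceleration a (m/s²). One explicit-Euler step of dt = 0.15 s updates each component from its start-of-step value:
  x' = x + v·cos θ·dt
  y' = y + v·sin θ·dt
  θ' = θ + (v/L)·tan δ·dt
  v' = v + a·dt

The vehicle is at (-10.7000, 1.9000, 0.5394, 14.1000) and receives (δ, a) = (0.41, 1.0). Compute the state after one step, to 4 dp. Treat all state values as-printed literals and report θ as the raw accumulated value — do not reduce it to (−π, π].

(-8.8853, 2.9863, 0.8799, 14.2500)

x' = -10.7000 + 14.1000·cos(0.5394)·0.15 = -8.8853
y' = 1.9000 + 14.1000·sin(0.5394)·0.15 = 2.9863
θ' = 0.5394 + (14.1000/2.7)·tan(0.41)·0.15 = 0.8799
v' = 14.1000 + 1.0000·0.15 = 14.2500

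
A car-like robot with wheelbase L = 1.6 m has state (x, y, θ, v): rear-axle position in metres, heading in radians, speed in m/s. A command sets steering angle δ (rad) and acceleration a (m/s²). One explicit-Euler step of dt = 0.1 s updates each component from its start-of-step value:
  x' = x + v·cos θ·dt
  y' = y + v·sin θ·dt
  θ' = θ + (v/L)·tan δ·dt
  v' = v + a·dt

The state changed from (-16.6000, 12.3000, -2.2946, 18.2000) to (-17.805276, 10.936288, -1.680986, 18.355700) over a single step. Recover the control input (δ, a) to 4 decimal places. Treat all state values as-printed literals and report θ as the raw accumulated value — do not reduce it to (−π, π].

a = (v'−v)/dt = (0.155700)/0.1 = 1.5570
Δθ = θ'−θ = 0.613614;  (v·dt/L) = 18.2000·0.1/1.6 = 1.137500
tan δ = Δθ·L/(v·dt) = 0.539441  →  δ = 0.4947

δ = 0.4947, a = 1.5570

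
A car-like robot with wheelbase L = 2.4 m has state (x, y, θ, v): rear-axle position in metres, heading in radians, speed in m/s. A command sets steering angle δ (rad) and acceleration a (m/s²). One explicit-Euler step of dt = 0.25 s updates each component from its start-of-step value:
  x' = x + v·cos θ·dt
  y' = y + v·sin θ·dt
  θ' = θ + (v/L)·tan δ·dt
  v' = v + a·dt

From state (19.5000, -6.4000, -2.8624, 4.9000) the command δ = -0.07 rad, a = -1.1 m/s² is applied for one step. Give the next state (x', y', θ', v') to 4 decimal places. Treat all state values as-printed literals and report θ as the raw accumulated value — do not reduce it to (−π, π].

x' = 19.5000 + 4.9000·cos(-2.8624)·0.25 = 18.3224
y' = -6.4000 + 4.9000·sin(-2.8624)·0.25 = -6.7376
θ' = -2.8624 + (4.9000/2.4)·tan(-0.07)·0.25 = -2.8982
v' = 4.9000 − 1.1000·0.25 = 4.6250

(18.3224, -6.7376, -2.8982, 4.6250)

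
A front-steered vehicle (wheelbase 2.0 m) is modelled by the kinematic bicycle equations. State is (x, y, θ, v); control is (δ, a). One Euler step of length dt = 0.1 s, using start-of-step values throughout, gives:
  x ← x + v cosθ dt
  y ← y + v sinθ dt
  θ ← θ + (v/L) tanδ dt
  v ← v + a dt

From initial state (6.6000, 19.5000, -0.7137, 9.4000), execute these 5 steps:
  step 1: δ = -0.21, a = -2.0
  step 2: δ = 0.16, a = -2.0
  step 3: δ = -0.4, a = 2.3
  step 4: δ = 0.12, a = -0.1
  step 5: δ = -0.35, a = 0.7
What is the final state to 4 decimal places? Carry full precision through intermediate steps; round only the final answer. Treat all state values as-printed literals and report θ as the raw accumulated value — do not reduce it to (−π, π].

(9.7506, 16.1622, -1.0425, 9.2900)

after step 1 (δ=-0.21, a=-2.0): (7.310588, 18.884643, -0.813877, 9.200000)
after step 2 (δ=0.16, a=-2.0): (7.942339, 18.215844, -0.739642, 9.000000)
after step 3 (δ=-0.4, a=2.3): (8.607177, 17.609223, -0.929899, 9.230000)
after step 4 (δ=0.12, a=-0.1): (9.159053, 16.869383, -0.874252, 9.220000)
after step 5 (δ=-0.35, a=0.7): (9.750581, 16.162150, -1.042530, 9.290000)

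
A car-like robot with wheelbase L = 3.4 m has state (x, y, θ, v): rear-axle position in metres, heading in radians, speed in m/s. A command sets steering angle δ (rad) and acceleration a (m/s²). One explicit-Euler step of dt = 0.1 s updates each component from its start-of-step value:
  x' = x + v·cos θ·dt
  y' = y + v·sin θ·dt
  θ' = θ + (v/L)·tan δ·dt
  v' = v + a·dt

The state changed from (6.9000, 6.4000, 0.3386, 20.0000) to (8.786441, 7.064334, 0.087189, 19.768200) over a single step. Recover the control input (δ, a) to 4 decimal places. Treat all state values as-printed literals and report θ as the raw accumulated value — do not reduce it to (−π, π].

a = (v'−v)/dt = (-0.231800)/0.1 = -2.3180
Δθ = θ'−θ = -0.251411;  (v·dt/L) = 20.0000·0.1/3.4 = 0.588235
tan δ = Δθ·L/(v·dt) = -0.427399  →  δ = -0.4039

δ = -0.4039, a = -2.3180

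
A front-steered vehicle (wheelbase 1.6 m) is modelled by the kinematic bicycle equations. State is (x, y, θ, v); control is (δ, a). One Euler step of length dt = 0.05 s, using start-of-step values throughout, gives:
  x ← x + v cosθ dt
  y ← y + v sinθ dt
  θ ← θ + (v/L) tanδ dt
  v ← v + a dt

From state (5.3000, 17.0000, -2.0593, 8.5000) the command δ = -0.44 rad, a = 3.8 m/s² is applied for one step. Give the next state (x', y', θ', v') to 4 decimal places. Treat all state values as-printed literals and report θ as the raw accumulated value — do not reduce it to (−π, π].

(5.1005, 16.6247, -2.1844, 8.6900)

x' = 5.3000 + 8.5000·cos(-2.0593)·0.05 = 5.1005
y' = 17.0000 + 8.5000·sin(-2.0593)·0.05 = 16.6247
θ' = -2.0593 + (8.5000/1.6)·tan(-0.44)·0.05 = -2.1844
v' = 8.5000 + 3.8000·0.05 = 8.6900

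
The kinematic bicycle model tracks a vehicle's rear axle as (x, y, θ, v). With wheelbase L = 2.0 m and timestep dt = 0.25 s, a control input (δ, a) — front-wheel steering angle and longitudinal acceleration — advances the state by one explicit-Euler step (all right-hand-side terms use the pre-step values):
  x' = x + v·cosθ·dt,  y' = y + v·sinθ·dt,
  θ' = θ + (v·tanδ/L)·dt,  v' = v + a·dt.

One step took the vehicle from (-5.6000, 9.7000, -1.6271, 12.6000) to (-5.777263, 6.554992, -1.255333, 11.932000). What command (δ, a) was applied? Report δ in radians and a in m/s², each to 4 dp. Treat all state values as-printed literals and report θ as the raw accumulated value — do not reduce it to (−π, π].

a = (v'−v)/dt = (-0.668000)/0.25 = -2.6720
Δθ = θ'−θ = 0.371767;  (v·dt/L) = 12.6000·0.25/2.0 = 1.575000
tan δ = Δθ·L/(v·dt) = 0.236043  →  δ = 0.2318

δ = 0.2318, a = -2.6720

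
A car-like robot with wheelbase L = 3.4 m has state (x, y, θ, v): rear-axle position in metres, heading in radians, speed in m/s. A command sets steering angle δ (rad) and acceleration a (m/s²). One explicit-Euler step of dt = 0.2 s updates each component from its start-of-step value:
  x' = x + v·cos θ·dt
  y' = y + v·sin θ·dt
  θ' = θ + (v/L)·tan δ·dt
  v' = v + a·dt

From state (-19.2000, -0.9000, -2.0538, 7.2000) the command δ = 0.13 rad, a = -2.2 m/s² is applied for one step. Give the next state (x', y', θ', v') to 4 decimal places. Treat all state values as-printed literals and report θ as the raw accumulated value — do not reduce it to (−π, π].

(-19.8688, -2.1753, -1.9984, 6.7600)

x' = -19.2000 + 7.2000·cos(-2.0538)·0.2 = -19.8688
y' = -0.9000 + 7.2000·sin(-2.0538)·0.2 = -2.1753
θ' = -2.0538 + (7.2000/3.4)·tan(0.13)·0.2 = -1.9984
v' = 7.2000 − 2.2000·0.2 = 6.7600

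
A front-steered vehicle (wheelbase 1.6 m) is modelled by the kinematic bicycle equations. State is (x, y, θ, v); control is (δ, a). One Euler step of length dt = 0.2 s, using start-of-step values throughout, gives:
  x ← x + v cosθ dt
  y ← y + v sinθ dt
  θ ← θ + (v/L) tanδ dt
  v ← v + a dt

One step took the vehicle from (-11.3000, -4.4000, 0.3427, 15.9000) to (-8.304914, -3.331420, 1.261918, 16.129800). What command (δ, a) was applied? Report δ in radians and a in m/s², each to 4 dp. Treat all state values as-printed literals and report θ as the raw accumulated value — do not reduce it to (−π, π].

δ = 0.4332, a = 1.1490

a = (v'−v)/dt = (0.229800)/0.2 = 1.1490
Δθ = θ'−θ = 0.919218;  (v·dt/L) = 15.9000·0.2/1.6 = 1.987500
tan δ = Δθ·L/(v·dt) = 0.462500  →  δ = 0.4332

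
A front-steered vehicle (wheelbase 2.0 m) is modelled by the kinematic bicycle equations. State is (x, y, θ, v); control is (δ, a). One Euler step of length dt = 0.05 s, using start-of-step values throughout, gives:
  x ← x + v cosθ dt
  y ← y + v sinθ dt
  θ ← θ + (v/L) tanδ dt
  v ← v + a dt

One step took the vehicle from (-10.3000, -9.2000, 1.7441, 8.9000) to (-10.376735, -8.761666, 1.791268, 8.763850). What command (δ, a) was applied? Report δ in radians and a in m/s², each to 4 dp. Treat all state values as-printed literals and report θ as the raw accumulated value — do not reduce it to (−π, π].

δ = 0.2089, a = -2.7230

a = (v'−v)/dt = (-0.136150)/0.05 = -2.7230
Δθ = θ'−θ = 0.047168;  (v·dt/L) = 8.9000·0.05/2.0 = 0.222500
tan δ = Δθ·L/(v·dt) = 0.211991  →  δ = 0.2089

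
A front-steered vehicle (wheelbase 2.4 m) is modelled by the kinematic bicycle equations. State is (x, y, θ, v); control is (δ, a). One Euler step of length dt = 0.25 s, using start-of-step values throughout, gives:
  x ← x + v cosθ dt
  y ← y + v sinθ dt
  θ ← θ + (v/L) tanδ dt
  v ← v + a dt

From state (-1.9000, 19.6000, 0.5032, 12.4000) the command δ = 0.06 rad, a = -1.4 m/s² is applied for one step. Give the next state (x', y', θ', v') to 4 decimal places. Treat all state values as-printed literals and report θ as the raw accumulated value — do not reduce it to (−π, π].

x' = -1.9000 + 12.4000·cos(0.5032)·0.25 = 0.8157
y' = 19.6000 + 12.4000·sin(0.5032)·0.25 = 21.0949
θ' = 0.5032 + (12.4000/2.4)·tan(0.06)·0.25 = 0.5808
v' = 12.4000 − 1.4000·0.25 = 12.0500

(0.8157, 21.0949, 0.5808, 12.0500)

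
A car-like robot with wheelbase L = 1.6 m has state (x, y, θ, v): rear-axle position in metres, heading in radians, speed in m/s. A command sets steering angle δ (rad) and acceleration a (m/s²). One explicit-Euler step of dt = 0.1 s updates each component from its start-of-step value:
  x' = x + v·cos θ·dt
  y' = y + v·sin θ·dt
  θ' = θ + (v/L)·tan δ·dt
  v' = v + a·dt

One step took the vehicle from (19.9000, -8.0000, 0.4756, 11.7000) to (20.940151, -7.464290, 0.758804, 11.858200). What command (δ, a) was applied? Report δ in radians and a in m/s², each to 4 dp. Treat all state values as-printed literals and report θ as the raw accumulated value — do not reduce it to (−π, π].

a = (v'−v)/dt = (0.158200)/0.1 = 1.5820
Δθ = θ'−θ = 0.283204;  (v·dt/L) = 11.7000·0.1/1.6 = 0.731250
tan δ = Δθ·L/(v·dt) = 0.387288  →  δ = 0.3695

δ = 0.3695, a = 1.5820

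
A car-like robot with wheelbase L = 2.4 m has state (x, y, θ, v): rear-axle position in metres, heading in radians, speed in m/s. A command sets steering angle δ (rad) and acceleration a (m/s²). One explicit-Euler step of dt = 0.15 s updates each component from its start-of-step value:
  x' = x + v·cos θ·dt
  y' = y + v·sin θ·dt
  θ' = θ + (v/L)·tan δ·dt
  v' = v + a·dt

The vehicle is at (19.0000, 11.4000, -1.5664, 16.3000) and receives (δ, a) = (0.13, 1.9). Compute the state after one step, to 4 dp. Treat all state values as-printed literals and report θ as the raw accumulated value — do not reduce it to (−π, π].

x' = 19.0000 + 16.3000·cos(-1.5664)·0.15 = 19.0107
y' = 11.4000 + 16.3000·sin(-1.5664)·0.15 = 8.9550
θ' = -1.5664 + (16.3000/2.4)·tan(0.13)·0.15 = -1.4332
v' = 16.3000 + 1.9000·0.15 = 16.5850

(19.0107, 8.9550, -1.4332, 16.5850)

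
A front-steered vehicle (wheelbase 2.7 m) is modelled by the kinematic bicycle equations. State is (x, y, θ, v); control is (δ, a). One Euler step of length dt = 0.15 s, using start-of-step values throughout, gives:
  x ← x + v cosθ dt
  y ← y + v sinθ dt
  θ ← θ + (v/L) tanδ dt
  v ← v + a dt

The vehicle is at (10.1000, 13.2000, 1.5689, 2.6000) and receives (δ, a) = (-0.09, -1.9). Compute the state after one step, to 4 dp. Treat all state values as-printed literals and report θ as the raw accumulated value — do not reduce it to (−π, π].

(10.1007, 13.5900, 1.5559, 2.3150)

x' = 10.1000 + 2.6000·cos(1.5689)·0.15 = 10.1007
y' = 13.2000 + 2.6000·sin(1.5689)·0.15 = 13.5900
θ' = 1.5689 + (2.6000/2.7)·tan(-0.09)·0.15 = 1.5559
v' = 2.6000 − 1.9000·0.15 = 2.3150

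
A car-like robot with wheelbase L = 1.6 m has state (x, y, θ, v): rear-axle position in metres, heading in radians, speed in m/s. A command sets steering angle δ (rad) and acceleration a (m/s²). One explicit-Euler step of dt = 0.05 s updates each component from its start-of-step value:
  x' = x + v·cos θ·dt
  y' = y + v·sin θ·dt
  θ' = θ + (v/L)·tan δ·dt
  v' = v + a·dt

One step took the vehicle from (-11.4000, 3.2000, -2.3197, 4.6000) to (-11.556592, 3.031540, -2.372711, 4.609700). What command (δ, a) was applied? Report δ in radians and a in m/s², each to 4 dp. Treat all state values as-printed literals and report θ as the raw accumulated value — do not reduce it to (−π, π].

δ = -0.3533, a = 0.1940

a = (v'−v)/dt = (0.009700)/0.05 = 0.1940
Δθ = θ'−θ = -0.053011;  (v·dt/L) = 4.6000·0.05/1.6 = 0.143750
tan δ = Δθ·L/(v·dt) = -0.368772  →  δ = -0.3533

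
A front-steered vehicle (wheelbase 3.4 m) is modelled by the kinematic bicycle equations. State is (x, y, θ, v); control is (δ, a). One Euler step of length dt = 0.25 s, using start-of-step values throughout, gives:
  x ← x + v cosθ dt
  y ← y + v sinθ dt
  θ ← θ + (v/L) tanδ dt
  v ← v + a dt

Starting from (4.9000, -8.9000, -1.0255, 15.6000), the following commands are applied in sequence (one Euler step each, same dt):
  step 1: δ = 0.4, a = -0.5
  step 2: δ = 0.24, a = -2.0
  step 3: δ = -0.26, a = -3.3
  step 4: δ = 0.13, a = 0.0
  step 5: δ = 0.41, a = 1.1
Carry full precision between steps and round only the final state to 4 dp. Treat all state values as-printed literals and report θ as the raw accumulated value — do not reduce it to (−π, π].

(20.0940, -18.4983, 0.0332, 14.4250)

after step 1 (δ=0.4, a=-0.5): (6.922819, -12.234397, -0.540531, 15.475000)
after step 2 (δ=0.24, a=-2.0): (10.240022, -14.225224, -0.262076, 14.975000)
after step 3 (δ=-0.26, a=-3.3): (13.855938, -15.195178, -0.554993, 14.150000)
after step 4 (δ=0.13, a=0.0): (16.862474, -17.059219, -0.418969, 14.150000)
after step 5 (δ=0.41, a=1.1): (20.094012, -18.498340, 0.033239, 14.425000)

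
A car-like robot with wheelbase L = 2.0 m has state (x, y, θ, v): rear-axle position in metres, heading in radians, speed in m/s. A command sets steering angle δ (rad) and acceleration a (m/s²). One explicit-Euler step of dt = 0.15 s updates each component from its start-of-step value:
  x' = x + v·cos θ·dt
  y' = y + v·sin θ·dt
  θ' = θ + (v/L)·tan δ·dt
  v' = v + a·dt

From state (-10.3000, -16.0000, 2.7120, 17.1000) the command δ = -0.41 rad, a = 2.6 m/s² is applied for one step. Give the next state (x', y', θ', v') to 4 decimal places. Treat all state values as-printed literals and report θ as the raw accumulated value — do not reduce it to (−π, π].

x' = -10.3000 + 17.1000·cos(2.7120)·0.15 = -12.6319
y' = -16.0000 + 17.1000·sin(2.7120)·0.15 = -14.9317
θ' = 2.7120 + (17.1000/2.0)·tan(-0.41)·0.15 = 2.1546
v' = 17.1000 + 2.6000·0.15 = 17.4900

(-12.6319, -14.9317, 2.1546, 17.4900)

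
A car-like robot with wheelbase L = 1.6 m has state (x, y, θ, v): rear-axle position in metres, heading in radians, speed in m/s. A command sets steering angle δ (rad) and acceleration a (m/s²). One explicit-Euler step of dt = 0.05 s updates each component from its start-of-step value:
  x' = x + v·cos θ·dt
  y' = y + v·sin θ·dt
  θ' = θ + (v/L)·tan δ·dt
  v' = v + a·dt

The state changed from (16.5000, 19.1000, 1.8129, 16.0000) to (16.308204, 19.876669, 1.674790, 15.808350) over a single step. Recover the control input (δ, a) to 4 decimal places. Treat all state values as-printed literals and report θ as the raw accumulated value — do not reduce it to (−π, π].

a = (v'−v)/dt = (-0.191650)/0.05 = -3.8330
Δθ = θ'−θ = -0.138110;  (v·dt/L) = 16.0000·0.05/1.6 = 0.500000
tan δ = Δθ·L/(v·dt) = -0.276220  →  δ = -0.2695

δ = -0.2695, a = -3.8330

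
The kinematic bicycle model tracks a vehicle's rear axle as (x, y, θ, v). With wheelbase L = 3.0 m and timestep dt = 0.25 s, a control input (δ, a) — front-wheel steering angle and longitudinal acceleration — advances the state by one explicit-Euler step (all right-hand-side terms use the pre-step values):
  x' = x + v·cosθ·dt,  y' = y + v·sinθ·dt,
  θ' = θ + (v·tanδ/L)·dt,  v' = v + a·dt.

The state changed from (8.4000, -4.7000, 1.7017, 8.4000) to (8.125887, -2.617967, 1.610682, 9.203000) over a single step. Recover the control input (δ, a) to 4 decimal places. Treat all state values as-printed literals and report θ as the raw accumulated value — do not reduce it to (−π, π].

δ = -0.1293, a = 3.2120

a = (v'−v)/dt = (0.803000)/0.25 = 3.2120
Δθ = θ'−θ = -0.091018;  (v·dt/L) = 8.4000·0.25/3.0 = 0.700000
tan δ = Δθ·L/(v·dt) = -0.130026  →  δ = -0.1293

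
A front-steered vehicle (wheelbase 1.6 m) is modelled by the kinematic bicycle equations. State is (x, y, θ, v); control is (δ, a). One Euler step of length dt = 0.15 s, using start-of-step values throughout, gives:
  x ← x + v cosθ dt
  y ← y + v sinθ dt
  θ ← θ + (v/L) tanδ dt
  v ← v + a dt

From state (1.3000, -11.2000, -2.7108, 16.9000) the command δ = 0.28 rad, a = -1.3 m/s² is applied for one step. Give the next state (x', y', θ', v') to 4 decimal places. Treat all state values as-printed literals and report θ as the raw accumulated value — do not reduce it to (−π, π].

x' = 1.3000 + 16.9000·cos(-2.7108)·0.15 = -1.0034
y' = -11.2000 + 16.9000·sin(-2.7108)·0.15 = -12.2586
θ' = -2.7108 + (16.9000/1.6)·tan(0.28)·0.15 = -2.2552
v' = 16.9000 − 1.3000·0.15 = 16.7050

(-1.0034, -12.2586, -2.2552, 16.7050)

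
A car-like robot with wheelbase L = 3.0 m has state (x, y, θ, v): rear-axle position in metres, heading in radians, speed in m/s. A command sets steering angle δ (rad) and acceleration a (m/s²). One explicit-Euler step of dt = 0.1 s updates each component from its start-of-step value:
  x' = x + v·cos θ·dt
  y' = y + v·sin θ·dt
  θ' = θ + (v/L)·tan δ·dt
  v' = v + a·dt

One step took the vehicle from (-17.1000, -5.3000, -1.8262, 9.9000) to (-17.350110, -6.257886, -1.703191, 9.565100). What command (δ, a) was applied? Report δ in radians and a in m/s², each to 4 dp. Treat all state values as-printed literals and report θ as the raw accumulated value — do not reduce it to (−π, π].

a = (v'−v)/dt = (-0.334900)/0.1 = -3.3490
Δθ = θ'−θ = 0.123009;  (v·dt/L) = 9.9000·0.1/3.0 = 0.330000
tan δ = Δθ·L/(v·dt) = 0.372755  →  δ = 0.3568

δ = 0.3568, a = -3.3490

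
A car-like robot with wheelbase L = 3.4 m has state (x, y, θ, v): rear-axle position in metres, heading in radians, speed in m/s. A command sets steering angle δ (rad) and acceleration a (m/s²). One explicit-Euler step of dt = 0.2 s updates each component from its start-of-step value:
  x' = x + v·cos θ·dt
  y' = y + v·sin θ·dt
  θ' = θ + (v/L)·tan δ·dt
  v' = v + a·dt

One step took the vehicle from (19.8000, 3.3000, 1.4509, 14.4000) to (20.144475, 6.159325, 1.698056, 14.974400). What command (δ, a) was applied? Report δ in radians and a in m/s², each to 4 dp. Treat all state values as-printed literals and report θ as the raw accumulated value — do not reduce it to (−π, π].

δ = 0.2839, a = 2.8720

a = (v'−v)/dt = (0.574400)/0.2 = 2.8720
Δθ = θ'−θ = 0.247156;  (v·dt/L) = 14.4000·0.2/3.4 = 0.847059
tan δ = Δθ·L/(v·dt) = 0.291781  →  δ = 0.2839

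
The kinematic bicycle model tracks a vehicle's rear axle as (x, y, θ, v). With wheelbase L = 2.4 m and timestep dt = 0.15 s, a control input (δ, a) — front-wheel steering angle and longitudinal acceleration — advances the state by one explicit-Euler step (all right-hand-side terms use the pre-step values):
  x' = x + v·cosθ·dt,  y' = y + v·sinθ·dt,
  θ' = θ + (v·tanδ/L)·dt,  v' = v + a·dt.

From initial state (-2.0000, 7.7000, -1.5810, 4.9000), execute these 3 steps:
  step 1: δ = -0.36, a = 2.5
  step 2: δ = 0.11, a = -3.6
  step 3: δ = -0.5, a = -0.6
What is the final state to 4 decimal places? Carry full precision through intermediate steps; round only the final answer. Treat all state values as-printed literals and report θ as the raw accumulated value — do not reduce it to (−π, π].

(-2.1697, 5.4726, -1.8215, 4.6450)

after step 1 (δ=-0.36, a=2.5): (-2.007500, 6.965038, -1.696273, 5.275000)
after step 2 (δ=0.11, a=-3.6): (-2.106523, 6.180009, -1.659861, 4.735000)
after step 3 (δ=-0.5, a=-0.6): (-2.169697, 5.472574, -1.821532, 4.645000)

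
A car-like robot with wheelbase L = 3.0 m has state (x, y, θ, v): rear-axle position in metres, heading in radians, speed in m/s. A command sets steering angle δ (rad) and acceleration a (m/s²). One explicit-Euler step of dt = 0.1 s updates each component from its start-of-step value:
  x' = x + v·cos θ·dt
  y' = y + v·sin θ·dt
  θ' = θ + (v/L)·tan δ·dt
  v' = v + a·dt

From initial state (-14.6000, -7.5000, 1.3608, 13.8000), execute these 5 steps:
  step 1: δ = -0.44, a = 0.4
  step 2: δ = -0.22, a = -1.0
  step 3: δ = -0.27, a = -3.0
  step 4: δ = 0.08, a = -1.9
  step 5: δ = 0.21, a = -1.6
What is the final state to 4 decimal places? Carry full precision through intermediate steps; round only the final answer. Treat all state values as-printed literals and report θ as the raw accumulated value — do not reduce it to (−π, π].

after step 1 (δ=-0.44, a=0.4): (-14.312330, -6.150316, 1.144241, 13.840000)
after step 2 (δ=-0.22, a=-1.0): (-13.739718, -4.890328, 1.041078, 13.740000)
after step 3 (δ=-0.27, a=-3.0): (-13.045449, -3.704635, 0.914323, 13.440000)
after step 4 (δ=0.08, a=-1.9): (-12.225169, -2.639987, 0.950239, 13.250000)
after step 5 (δ=0.21, a=-1.6): (-11.454697, -1.562027, 1.044377, 13.090000)

(-11.4547, -1.5620, 1.0444, 13.0900)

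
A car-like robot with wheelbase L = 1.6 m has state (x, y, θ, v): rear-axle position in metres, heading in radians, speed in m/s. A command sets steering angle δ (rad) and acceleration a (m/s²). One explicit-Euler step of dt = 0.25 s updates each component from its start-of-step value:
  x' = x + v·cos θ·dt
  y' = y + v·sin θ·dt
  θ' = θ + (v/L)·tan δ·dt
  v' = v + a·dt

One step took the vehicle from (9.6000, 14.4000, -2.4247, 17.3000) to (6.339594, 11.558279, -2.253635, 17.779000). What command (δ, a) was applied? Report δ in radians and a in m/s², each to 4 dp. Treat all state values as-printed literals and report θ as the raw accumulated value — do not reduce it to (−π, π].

a = (v'−v)/dt = (0.479000)/0.25 = 1.9160
Δθ = θ'−θ = 0.171065;  (v·dt/L) = 17.3000·0.25/1.6 = 2.703125
tan δ = Δθ·L/(v·dt) = 0.063284  →  δ = 0.0632

δ = 0.0632, a = 1.9160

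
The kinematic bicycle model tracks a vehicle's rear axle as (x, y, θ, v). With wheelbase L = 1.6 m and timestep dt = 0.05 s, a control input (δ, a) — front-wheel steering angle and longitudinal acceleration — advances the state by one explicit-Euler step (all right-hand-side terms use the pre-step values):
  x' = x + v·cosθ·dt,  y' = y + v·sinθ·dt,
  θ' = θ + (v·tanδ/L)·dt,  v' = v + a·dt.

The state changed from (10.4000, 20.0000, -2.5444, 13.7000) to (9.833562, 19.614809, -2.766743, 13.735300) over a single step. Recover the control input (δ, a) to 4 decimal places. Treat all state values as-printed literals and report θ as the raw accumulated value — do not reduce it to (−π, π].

a = (v'−v)/dt = (0.035300)/0.05 = 0.7060
Δθ = θ'−θ = -0.222343;  (v·dt/L) = 13.7000·0.05/1.6 = 0.428125
tan δ = Δθ·L/(v·dt) = -0.519341  →  δ = -0.4790

δ = -0.4790, a = 0.7060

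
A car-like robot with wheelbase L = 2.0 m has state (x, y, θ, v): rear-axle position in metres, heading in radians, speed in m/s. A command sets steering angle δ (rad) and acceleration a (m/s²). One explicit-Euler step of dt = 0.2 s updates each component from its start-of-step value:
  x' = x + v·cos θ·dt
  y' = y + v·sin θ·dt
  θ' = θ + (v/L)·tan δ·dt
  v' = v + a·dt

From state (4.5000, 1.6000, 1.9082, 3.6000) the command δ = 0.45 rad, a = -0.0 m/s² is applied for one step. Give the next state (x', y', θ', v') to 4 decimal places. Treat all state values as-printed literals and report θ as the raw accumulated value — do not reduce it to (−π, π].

(4.2617, 2.2794, 2.0821, 3.6000)

x' = 4.5000 + 3.6000·cos(1.9082)·0.2 = 4.2617
y' = 1.6000 + 3.6000·sin(1.9082)·0.2 = 2.2794
θ' = 1.9082 + (3.6000/2.0)·tan(0.45)·0.2 = 2.0821
v' = 3.6000 + 0.0000·0.2 = 3.6000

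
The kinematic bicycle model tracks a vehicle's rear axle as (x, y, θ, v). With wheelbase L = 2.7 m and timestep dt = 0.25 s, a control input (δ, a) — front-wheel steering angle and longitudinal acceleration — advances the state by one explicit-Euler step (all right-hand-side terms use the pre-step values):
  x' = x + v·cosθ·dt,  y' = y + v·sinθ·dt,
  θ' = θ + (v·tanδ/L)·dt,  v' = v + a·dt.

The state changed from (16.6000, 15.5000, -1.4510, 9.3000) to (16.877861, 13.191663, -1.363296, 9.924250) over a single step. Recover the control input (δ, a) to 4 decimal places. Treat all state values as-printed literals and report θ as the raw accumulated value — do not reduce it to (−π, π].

δ = 0.1015, a = 2.4970

a = (v'−v)/dt = (0.624250)/0.25 = 2.4970
Δθ = θ'−θ = 0.087704;  (v·dt/L) = 9.3000·0.25/2.7 = 0.861111
tan δ = Δθ·L/(v·dt) = 0.101850  →  δ = 0.1015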